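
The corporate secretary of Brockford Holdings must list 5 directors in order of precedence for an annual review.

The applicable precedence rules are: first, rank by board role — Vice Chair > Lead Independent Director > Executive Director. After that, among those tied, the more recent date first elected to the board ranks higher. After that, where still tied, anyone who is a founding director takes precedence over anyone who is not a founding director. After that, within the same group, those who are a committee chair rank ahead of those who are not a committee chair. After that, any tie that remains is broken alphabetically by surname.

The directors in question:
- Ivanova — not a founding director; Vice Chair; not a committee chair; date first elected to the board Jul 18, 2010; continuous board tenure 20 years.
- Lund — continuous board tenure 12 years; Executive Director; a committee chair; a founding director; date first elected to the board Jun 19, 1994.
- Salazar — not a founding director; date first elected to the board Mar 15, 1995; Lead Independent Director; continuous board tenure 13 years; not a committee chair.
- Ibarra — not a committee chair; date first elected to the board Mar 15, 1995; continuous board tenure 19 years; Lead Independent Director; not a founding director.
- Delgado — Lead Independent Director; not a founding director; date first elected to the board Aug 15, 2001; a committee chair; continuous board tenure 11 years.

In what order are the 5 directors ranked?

Ivanova, Delgado, Ibarra, Salazar, Lund

By board role: Ivanova (Vice Chair); then Delgado, Ibarra and Salazar (Lead Independent Director); then Lund (Executive Director).
Among Delgado, Ibarra and Salazar, by date first elected to the board (later first): Delgado (Aug 15, 2001) before Ibarra and Salazar (Mar 15, 1995).
Ibarra and Salazar are each not a founding director, so the next rule applies.
Ibarra and Salazar are each not a committee chair, so the next rule applies.
Among Ibarra and Salazar, alphabetically by surname: Ibarra before Salazar.
Full order: Ivanova, Delgado, Ibarra, Salazar, Lund.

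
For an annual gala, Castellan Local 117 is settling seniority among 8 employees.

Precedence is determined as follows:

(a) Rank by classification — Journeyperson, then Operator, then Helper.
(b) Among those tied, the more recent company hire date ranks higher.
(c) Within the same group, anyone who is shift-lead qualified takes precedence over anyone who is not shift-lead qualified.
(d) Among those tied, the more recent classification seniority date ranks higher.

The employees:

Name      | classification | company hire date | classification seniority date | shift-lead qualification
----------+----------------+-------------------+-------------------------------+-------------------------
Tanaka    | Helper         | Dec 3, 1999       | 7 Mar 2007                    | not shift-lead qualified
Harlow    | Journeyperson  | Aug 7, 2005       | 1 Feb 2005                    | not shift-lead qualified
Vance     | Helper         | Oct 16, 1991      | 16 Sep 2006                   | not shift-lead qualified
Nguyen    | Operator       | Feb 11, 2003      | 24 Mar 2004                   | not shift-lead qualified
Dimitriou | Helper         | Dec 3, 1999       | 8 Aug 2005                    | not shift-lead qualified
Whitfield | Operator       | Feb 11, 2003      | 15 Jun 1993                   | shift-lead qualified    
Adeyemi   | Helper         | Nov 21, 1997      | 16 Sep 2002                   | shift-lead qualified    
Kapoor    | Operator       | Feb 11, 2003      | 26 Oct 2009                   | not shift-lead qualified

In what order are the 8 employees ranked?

Harlow, Whitfield, Kapoor, Nguyen, Tanaka, Dimitriou, Adeyemi, Vance

By classification: Harlow (Journeyperson); then Whitfield, Kapoor and Nguyen (Operator); then Tanaka, Dimitriou, Adeyemi and Vance (Helper).
Whitfield, Kapoor and Nguyen all have company hire date Feb 11, 2003, so the next rule applies.
Among Whitfield, Kapoor and Nguyen, shift-lead qualified before not shift-lead qualified: Whitfield (shift-lead qualified) before Kapoor and Nguyen (not shift-lead qualified).
Among Kapoor and Nguyen, by classification seniority date (later first): Kapoor (26 Oct 2009) before Nguyen (24 Mar 2004).
Among Tanaka, Dimitriou, Adeyemi and Vance, by company hire date (later first): Tanaka and Dimitriou (Dec 3, 1999) before Adeyemi (Nov 21, 1997) before Vance (Oct 16, 1991).
Tanaka and Dimitriou are each not shift-lead qualified, so the next rule applies.
Among Tanaka and Dimitriou, by classification seniority date (later first): Tanaka (7 Mar 2007) before Dimitriou (8 Aug 2005).
Full order: Harlow, Whitfield, Kapoor, Nguyen, Tanaka, Dimitriou, Adeyemi, Vance.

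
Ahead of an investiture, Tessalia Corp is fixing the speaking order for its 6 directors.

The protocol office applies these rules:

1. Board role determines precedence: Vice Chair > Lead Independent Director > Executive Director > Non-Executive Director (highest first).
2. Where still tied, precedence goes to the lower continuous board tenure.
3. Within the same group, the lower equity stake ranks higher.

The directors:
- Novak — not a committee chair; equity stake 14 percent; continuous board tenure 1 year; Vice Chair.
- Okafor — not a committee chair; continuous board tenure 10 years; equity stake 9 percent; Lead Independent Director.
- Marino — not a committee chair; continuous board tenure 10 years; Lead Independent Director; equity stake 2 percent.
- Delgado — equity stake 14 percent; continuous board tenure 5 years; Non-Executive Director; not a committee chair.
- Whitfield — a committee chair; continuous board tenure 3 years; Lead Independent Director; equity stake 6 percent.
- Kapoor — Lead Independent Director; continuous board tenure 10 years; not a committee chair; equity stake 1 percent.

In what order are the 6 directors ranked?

Novak, Whitfield, Kapoor, Marino, Okafor, Delgado

By board role: Novak (Vice Chair); then Whitfield, Kapoor, Marino and Okafor (Lead Independent Director); then Delgado (Non-Executive Director).
Among Whitfield, Kapoor, Marino and Okafor, by continuous board tenure (lower first): Whitfield (3 years) before Kapoor, Marino and Okafor (10 years).
Among Kapoor, Marino and Okafor, by equity stake (lower first): Kapoor (1 percent) before Marino (2 percent) before Okafor (9 percent).
Full order: Novak, Whitfield, Kapoor, Marino, Okafor, Delgado.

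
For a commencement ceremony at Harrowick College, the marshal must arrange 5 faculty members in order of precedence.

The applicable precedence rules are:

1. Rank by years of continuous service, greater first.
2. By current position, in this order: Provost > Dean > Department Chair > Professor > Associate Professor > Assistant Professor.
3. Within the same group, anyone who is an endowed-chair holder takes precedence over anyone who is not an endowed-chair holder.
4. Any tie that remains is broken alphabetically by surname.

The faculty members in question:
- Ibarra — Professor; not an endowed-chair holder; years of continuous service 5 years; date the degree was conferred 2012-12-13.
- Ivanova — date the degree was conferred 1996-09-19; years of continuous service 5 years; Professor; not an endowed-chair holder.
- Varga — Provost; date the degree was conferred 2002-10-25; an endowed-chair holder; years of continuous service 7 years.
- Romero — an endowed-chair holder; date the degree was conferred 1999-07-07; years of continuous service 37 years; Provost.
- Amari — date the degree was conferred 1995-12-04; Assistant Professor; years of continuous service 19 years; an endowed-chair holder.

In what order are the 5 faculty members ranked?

By years of continuous service (higher first): Romero (37 years); then Amari (19 years); then Varga (7 years); then Ibarra and Ivanova (both 5 years).
Ibarra and Ivanova are each Professor, so the next rule applies.
Ibarra and Ivanova are each not an endowed-chair holder, so the next rule applies.
Among Ibarra and Ivanova, alphabetically by surname: Ibarra before Ivanova.
Full order: Romero, Amari, Varga, Ibarra, Ivanova.

Romero, Amari, Varga, Ibarra, Ivanova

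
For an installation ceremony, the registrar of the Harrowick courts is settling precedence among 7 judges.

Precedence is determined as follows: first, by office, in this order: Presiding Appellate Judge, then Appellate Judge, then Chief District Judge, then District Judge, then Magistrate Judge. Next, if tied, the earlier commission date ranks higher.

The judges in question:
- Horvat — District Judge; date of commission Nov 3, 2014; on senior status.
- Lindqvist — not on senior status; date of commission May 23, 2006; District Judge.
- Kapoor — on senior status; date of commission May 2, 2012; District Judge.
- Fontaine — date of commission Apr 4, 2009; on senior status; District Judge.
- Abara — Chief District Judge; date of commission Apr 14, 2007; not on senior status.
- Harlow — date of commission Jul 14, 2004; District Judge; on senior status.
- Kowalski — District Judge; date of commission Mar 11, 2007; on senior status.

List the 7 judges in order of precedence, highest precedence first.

Abara, Harlow, Lindqvist, Kowalski, Fontaine, Kapoor, Horvat

By office: Abara (Chief District Judge); then Harlow, Lindqvist, Kowalski, Fontaine, Kapoor and Horvat (District Judge).
Among Harlow, Lindqvist, Kowalski, Fontaine, Kapoor and Horvat, by date of commission (earlier first): Harlow (Jul 14, 2004) before Lindqvist (May 23, 2006) before Kowalski (Mar 11, 2007) before Fontaine (Apr 4, 2009) before Kapoor (May 2, 2012) before Horvat (Nov 3, 2014).
Full order: Abara, Harlow, Lindqvist, Kowalski, Fontaine, Kapoor, Horvat.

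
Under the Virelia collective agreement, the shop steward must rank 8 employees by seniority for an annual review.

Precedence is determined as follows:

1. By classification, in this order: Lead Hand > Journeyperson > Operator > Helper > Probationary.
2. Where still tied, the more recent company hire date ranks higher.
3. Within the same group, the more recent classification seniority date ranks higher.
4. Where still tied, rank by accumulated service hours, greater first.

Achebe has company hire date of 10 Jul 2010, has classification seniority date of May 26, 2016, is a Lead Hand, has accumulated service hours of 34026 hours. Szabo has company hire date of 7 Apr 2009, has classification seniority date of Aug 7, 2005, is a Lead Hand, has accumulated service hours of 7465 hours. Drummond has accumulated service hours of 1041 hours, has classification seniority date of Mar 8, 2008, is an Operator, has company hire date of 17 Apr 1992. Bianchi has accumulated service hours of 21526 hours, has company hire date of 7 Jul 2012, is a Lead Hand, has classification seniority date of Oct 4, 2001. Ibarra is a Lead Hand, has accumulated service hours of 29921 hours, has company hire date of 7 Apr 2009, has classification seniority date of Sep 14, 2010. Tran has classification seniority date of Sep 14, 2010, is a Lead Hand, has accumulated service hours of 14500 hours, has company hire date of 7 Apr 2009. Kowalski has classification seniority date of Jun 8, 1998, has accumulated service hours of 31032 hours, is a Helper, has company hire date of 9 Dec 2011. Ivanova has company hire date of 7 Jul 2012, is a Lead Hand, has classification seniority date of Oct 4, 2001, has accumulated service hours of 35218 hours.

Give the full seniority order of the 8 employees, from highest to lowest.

By classification: Ivanova, Bianchi, Achebe, Ibarra, Tran and Szabo (Lead Hand); then Drummond (Operator); then Kowalski (Helper).
Among Ivanova, Bianchi, Achebe, Ibarra, Tran and Szabo, by company hire date (later first): Ivanova and Bianchi (7 Jul 2012) before Achebe (10 Jul 2010) before Ibarra, Tran and Szabo (7 Apr 2009).
Ivanova and Bianchi both have classification seniority date Oct 4, 2001, so the next rule applies.
Among Ivanova and Bianchi, by accumulated service hours (higher first): Ivanova (35218 hours) before Bianchi (21526 hours).
Among Ibarra, Tran and Szabo, by classification seniority date (later first): Ibarra and Tran (Sep 14, 2010) before Szabo (Aug 7, 2005).
Among Ibarra and Tran, by accumulated service hours (higher first): Ibarra (29921 hours) before Tran (14500 hours).
Full order: Ivanova, Bianchi, Achebe, Ibarra, Tran, Szabo, Drummond, Kowalski.

Ivanova, Bianchi, Achebe, Ibarra, Tran, Szabo, Drummond, Kowalski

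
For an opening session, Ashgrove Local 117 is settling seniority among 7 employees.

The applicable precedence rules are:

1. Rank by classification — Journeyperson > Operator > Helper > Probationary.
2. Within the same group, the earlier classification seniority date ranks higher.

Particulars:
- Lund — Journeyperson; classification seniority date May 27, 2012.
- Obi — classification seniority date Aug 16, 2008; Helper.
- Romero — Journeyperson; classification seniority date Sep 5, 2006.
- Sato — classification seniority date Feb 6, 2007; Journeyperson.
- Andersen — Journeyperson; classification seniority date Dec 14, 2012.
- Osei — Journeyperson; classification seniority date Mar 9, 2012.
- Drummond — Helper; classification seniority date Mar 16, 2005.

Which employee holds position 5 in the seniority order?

Andersen

By classification: Romero, Sato, Osei, Lund and Andersen (Journeyperson); then Drummond and Obi (Helper).
Among Romero, Sato, Osei, Lund and Andersen, by classification seniority date (earlier first): Romero (Sep 5, 2006) before Sato (Feb 6, 2007) before Osei (Mar 9, 2012) before Lund (May 27, 2012) before Andersen (Dec 14, 2012).
Among Drummond and Obi, by classification seniority date (earlier first): Drummond (Mar 16, 2005) before Obi (Aug 16, 2008).
Order: Romero, Sato, Osei, Lund, Andersen, Drummond, Obi.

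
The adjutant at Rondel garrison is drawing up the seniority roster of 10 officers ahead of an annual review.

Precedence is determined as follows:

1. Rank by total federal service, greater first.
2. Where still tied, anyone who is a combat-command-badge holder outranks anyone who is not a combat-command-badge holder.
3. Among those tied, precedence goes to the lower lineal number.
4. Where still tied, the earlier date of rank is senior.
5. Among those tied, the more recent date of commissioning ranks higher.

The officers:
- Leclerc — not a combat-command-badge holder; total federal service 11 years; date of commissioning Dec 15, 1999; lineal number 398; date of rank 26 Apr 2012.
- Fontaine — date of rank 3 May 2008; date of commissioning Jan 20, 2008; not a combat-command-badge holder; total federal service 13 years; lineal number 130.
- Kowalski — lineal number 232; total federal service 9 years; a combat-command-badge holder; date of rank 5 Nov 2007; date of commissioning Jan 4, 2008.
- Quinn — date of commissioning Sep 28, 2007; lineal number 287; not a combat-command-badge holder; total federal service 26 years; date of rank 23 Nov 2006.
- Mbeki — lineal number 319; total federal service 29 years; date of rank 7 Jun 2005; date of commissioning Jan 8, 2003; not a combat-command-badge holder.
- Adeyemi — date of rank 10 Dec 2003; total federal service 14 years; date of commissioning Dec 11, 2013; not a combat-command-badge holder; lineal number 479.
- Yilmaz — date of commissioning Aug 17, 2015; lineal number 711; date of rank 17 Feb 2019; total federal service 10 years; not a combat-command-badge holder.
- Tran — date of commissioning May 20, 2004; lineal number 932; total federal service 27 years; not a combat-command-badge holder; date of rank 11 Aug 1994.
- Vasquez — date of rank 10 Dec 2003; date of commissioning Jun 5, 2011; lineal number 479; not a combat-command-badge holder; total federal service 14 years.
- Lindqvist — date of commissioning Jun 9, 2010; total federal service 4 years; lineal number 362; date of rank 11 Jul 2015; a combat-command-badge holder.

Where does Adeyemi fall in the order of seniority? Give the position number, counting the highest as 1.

4

By total federal service (higher first): Mbeki (29 years); then Tran (27 years); then Quinn (26 years); then Adeyemi and Vasquez (both 14 years); then Fontaine (13 years); then Leclerc (11 years); then Yilmaz (10 years); then Kowalski (9 years); then Lindqvist (4 years).
Adeyemi and Vasquez are each not a combat-command-badge holder, so the next rule applies.
Adeyemi and Vasquez both have lineal number 479, so the next rule applies.
Adeyemi and Vasquez both have date of rank 10 Dec 2003, so the next rule applies.
Among Adeyemi and Vasquez, by date of commissioning (later first): Adeyemi (Dec 11, 2013) before Vasquez (Jun 5, 2011).
Order: Mbeki, Tran, Quinn, Adeyemi, Vasquez, Fontaine, Leclerc, Yilmaz, Kowalski, Lindqvist. So position 4.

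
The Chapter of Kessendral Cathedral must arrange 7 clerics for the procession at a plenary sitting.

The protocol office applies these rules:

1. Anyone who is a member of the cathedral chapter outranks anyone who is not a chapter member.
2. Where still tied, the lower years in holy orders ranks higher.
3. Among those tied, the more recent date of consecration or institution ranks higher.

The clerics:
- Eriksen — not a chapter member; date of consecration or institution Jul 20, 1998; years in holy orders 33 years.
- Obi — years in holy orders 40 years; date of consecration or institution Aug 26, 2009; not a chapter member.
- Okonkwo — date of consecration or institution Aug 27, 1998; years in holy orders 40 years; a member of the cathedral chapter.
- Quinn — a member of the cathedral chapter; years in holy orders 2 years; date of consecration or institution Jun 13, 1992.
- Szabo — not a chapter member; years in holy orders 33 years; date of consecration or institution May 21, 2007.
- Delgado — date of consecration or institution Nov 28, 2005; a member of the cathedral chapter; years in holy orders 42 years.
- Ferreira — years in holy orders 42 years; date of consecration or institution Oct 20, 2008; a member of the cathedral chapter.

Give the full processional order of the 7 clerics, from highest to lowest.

Quinn, Okonkwo, Ferreira, Delgado, Szabo, Eriksen, Obi

By the first rule: Quinn, Okonkwo, Ferreira and Delgado (each a member of the cathedral chapter); then Szabo, Eriksen and Obi (each not a chapter member).
Among Quinn, Okonkwo, Ferreira and Delgado, by years in holy orders (lower first): Quinn (2 years) before Okonkwo (40 years) before Ferreira and Delgado (42 years).
Among Ferreira and Delgado, by date of consecration or institution (later first): Ferreira (Oct 20, 2008) before Delgado (Nov 28, 2005).
Among Szabo, Eriksen and Obi, by years in holy orders (lower first): Szabo and Eriksen (33 years) before Obi (40 years).
Among Szabo and Eriksen, by date of consecration or institution (later first): Szabo (May 21, 2007) before Eriksen (Jul 20, 1998).
Full order: Quinn, Okonkwo, Ferreira, Delgado, Szabo, Eriksen, Obi.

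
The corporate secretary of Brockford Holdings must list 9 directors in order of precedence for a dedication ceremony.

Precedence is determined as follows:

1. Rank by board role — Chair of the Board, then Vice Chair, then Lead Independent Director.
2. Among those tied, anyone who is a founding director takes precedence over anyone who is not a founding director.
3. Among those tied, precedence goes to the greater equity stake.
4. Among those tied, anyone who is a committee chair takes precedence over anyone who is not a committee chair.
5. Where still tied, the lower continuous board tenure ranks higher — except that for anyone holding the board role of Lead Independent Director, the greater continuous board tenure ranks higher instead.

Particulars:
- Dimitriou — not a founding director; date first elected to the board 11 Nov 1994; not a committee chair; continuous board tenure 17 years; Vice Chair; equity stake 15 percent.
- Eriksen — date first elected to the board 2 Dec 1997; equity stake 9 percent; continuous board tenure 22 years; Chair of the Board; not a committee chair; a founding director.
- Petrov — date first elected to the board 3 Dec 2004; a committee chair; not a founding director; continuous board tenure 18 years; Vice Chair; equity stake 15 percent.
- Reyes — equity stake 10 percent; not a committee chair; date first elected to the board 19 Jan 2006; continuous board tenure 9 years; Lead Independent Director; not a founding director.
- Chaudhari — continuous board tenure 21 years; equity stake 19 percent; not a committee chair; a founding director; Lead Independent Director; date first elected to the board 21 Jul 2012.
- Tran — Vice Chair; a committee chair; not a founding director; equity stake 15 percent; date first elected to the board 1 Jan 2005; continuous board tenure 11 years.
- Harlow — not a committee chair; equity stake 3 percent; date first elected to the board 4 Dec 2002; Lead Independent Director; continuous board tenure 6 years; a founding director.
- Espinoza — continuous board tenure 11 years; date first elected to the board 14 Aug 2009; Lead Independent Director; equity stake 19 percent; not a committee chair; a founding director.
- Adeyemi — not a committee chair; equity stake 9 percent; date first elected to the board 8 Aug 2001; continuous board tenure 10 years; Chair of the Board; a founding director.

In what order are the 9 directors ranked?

Adeyemi, Eriksen, Tran, Petrov, Dimitriou, Chaudhari, Espinoza, Harlow, Reyes

By board role: Adeyemi and Eriksen (Chair of the Board); then Tran, Petrov and Dimitriou (Vice Chair); then Chaudhari, Espinoza, Harlow and Reyes (Lead Independent Director).
Adeyemi and Eriksen are each a founding director, so the next rule applies.
Adeyemi and Eriksen both have equity stake 9 percent, so the next rule applies.
Adeyemi and Eriksen are each not a committee chair, so the next rule applies.
Among Adeyemi and Eriksen, by continuous board tenure (lower first): Adeyemi (10 years) before Eriksen (22 years).
Tran, Petrov and Dimitriou are each not a founding director, so the next rule applies.
Tran, Petrov and Dimitriou all have equity stake 15 percent, so the next rule applies.
Among Tran, Petrov and Dimitriou, a committee chair before not a committee chair: Tran and Petrov (a committee chair) before Dimitriou (not a committee chair).
Among Tran and Petrov, by continuous board tenure (lower first): Tran (11 years) before Petrov (18 years).
Among Chaudhari, Espinoza, Harlow and Reyes, a founding director before not a founding director: Chaudhari, Espinoza and Harlow (a founding director) before Reyes (not a founding director).
Among Chaudhari, Espinoza and Harlow, by equity stake (higher first): Chaudhari and Espinoza (19 percent) before Harlow (3 percent).
Chaudhari and Espinoza are each not a committee chair, so the next rule applies.
Among Chaudhari and Espinoza, by continuous board tenure (higher first) (reversed rule for this group): Chaudhari (21 years) before Espinoza (11 years).
Full order: Adeyemi, Eriksen, Tran, Petrov, Dimitriou, Chaudhari, Espinoza, Harlow, Reyes.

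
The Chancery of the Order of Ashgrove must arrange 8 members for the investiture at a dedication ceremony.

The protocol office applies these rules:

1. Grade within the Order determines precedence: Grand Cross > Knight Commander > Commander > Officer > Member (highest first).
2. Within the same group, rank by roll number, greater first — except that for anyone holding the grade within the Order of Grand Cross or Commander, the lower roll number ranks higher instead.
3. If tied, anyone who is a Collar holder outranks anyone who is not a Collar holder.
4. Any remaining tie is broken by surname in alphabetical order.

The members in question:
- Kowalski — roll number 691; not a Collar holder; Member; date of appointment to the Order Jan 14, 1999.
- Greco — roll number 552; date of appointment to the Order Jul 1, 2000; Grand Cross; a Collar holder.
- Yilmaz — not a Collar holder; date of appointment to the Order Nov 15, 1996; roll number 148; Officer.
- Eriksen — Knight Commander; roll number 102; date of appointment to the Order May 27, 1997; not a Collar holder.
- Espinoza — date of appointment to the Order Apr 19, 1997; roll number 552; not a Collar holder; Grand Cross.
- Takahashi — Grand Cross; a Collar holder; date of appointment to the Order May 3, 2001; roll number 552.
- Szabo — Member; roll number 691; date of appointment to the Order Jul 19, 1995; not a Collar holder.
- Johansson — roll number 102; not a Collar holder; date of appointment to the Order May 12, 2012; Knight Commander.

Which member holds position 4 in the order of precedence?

By grade within the Order: Greco, Takahashi and Espinoza (Grand Cross); then Eriksen and Johansson (Knight Commander); then Yilmaz (Officer); then Kowalski and Szabo (Member).
Greco, Takahashi and Espinoza all have roll number 552, so the next rule applies.
Among Greco, Takahashi and Espinoza, a Collar holder before not a Collar holder: Greco and Takahashi (a Collar holder) before Espinoza (not a Collar holder).
Among Greco and Takahashi, alphabetically by surname: Greco before Takahashi.
Eriksen and Johansson both have roll number 102, so the next rule applies.
Eriksen and Johansson are each not a Collar holder, so the next rule applies.
Among Eriksen and Johansson, alphabetically by surname: Eriksen before Johansson.
Kowalski and Szabo both have roll number 691, so the next rule applies.
Kowalski and Szabo are each not a Collar holder, so the next rule applies.
Among Kowalski and Szabo, alphabetically by surname: Kowalski before Szabo.
Order: Greco, Takahashi, Espinoza, Eriksen, Johansson, Yilmaz, Kowalski, Szabo.

Eriksen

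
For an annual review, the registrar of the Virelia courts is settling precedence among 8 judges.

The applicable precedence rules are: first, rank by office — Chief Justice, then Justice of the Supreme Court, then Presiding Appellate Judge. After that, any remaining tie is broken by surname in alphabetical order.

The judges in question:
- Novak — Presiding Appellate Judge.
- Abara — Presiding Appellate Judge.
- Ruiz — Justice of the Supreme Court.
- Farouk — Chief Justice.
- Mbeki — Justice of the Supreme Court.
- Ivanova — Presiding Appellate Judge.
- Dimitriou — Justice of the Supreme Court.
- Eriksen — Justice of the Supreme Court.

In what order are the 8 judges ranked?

By office: Farouk (Chief Justice); then Dimitriou, Eriksen, Mbeki and Ruiz (Justice of the Supreme Court); then Abara, Ivanova and Novak (Presiding Appellate Judge).
Among Dimitriou, Eriksen, Mbeki and Ruiz, alphabetically by surname: Dimitriou before Eriksen before Mbeki before Ruiz.
Among Abara, Ivanova and Novak, alphabetically by surname: Abara before Ivanova before Novak.
Full order: Farouk, Dimitriou, Eriksen, Mbeki, Ruiz, Abara, Ivanova, Novak.

Farouk, Dimitriou, Eriksen, Mbeki, Ruiz, Abara, Ivanova, Novak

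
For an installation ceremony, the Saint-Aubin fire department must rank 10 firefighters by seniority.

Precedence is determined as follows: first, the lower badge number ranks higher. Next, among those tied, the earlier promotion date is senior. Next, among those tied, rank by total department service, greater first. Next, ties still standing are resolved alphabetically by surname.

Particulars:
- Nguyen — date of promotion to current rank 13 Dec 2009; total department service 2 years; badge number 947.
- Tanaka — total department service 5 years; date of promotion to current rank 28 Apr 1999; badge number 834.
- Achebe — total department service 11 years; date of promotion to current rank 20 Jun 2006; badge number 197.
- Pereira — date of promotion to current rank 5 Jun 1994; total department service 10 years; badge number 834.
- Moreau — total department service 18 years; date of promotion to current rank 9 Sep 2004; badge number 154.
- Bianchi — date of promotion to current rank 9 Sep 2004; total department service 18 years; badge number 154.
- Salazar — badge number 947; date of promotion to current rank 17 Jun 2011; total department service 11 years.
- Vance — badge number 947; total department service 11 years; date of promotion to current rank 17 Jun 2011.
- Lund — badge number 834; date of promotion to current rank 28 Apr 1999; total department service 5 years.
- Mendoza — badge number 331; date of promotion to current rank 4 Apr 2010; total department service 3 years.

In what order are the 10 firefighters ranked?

Bianchi, Moreau, Achebe, Mendoza, Pereira, Lund, Tanaka, Nguyen, Salazar, Vance

By badge number (lower first): Bianchi and Moreau (both 154); then Achebe (197); then Mendoza (331); then Pereira, Lund and Tanaka (each 834); then Nguyen, Salazar and Vance (each 947).
Bianchi and Moreau both have date of promotion to current rank 9 Sep 2004, so the next rule applies.
Bianchi and Moreau both have total department service 18 years, so the next rule applies.
Among Bianchi and Moreau, alphabetically by surname: Bianchi before Moreau.
Among Pereira, Lund and Tanaka, by date of promotion to current rank (earlier first): Pereira (5 Jun 1994) before Lund and Tanaka (28 Apr 1999).
Lund and Tanaka both have total department service 5 years, so the next rule applies.
Among Lund and Tanaka, alphabetically by surname: Lund before Tanaka.
Among Nguyen, Salazar and Vance, by date of promotion to current rank (earlier first): Nguyen (13 Dec 2009) before Salazar and Vance (17 Jun 2011).
Salazar and Vance both have total department service 11 years, so the next rule applies.
Among Salazar and Vance, alphabetically by surname: Salazar before Vance.
Full order: Bianchi, Moreau, Achebe, Mendoza, Pereira, Lund, Tanaka, Nguyen, Salazar, Vance.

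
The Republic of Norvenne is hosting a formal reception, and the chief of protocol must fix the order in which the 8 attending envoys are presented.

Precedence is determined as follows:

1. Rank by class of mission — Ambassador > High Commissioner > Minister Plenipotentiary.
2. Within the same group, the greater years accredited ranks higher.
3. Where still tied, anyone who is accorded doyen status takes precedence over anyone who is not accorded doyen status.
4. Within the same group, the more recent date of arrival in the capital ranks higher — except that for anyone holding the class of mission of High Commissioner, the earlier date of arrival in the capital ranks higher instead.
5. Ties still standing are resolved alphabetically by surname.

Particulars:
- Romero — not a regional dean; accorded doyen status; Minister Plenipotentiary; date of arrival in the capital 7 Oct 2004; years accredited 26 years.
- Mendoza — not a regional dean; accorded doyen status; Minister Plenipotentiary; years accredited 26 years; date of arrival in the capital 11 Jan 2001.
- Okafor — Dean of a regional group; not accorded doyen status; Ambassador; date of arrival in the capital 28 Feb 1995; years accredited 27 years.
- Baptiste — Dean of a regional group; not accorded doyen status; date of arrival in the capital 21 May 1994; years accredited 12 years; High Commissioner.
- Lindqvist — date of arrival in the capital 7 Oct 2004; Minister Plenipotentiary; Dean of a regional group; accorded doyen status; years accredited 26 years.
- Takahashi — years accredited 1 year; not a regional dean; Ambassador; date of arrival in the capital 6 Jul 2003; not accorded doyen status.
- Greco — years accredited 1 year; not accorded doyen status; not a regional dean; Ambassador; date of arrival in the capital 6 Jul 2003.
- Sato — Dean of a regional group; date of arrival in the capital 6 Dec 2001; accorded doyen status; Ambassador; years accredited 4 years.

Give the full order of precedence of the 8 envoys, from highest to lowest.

By class of mission: Okafor, Sato, Greco and Takahashi (Ambassador); then Baptiste (High Commissioner); then Lindqvist, Romero and Mendoza (Minister Plenipotentiary).
Among Okafor, Sato, Greco and Takahashi, by years accredited (higher first): Okafor (27 years) before Sato (4 years) before Greco and Takahashi (1 year).
Greco and Takahashi are each not accorded doyen status, so the next rule applies.
Greco and Takahashi both have date of arrival in the capital 6 Jul 2003, so the next rule applies.
Among Greco and Takahashi, alphabetically by surname: Greco before Takahashi.
Lindqvist, Romero and Mendoza all have years accredited 26 years, so the next rule applies.
Lindqvist, Romero and Mendoza are each accorded doyen status, so the next rule applies.
Among Lindqvist, Romero and Mendoza, by date of arrival in the capital (later first): Lindqvist and Romero (7 Oct 2004) before Mendoza (11 Jan 2001).
Among Lindqvist and Romero, alphabetically by surname: Lindqvist before Romero.
Full order: Okafor, Sato, Greco, Takahashi, Baptiste, Lindqvist, Romero, Mendoza.

Okafor, Sato, Greco, Takahashi, Baptiste, Lindqvist, Romero, Mendoza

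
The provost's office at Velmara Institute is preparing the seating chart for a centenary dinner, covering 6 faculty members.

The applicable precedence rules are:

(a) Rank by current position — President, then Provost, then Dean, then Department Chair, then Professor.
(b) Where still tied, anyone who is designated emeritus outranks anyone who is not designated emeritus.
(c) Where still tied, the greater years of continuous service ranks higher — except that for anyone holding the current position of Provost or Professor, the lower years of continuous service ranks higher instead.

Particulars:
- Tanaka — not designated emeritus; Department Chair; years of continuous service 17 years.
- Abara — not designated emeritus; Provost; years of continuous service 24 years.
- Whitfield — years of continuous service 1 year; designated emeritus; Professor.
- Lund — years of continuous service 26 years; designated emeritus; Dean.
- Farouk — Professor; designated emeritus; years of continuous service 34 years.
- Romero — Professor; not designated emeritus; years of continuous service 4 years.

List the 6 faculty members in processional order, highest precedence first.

By current position: Abara (Provost); then Lund (Dean); then Tanaka (Department Chair); then Whitfield, Farouk and Romero (Professor).
Among Whitfield, Farouk and Romero, designated emeritus before not designated emeritus: Whitfield and Farouk (designated emeritus) before Romero (not designated emeritus).
Among Whitfield and Farouk, by years of continuous service (lower first) (reversed rule for this group): Whitfield (1 year) before Farouk (34 years).
Full order: Abara, Lund, Tanaka, Whitfield, Farouk, Romero.

Abara, Lund, Tanaka, Whitfield, Farouk, Romero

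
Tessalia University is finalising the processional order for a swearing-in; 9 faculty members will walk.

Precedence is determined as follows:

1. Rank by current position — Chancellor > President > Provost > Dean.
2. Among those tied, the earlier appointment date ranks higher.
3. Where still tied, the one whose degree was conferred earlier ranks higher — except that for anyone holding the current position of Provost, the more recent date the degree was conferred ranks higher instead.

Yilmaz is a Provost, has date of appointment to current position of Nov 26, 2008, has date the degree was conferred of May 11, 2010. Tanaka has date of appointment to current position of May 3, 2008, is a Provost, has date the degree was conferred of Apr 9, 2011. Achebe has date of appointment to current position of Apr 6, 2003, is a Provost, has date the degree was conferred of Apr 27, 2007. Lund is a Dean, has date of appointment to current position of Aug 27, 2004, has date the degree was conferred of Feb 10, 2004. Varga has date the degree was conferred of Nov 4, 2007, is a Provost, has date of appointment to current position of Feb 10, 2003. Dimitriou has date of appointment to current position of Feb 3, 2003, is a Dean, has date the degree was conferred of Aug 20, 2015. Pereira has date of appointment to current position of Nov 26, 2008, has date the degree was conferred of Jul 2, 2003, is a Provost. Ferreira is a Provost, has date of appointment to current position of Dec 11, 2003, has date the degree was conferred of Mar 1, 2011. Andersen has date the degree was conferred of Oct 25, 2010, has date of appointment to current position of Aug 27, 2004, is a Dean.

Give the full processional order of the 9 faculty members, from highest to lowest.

By current position: Varga, Achebe, Ferreira, Tanaka, Yilmaz and Pereira (Provost); then Dimitriou, Lund and Andersen (Dean).
Among Varga, Achebe, Ferreira, Tanaka, Yilmaz and Pereira, by date of appointment to current position (earlier first): Varga (Feb 10, 2003) before Achebe (Apr 6, 2003) before Ferreira (Dec 11, 2003) before Tanaka (May 3, 2008) before Yilmaz and Pereira (Nov 26, 2008).
Among Yilmaz and Pereira, by date the degree was conferred (later first) (reversed rule for this group): Yilmaz (May 11, 2010) before Pereira (Jul 2, 2003).
Among Dimitriou, Lund and Andersen, by date of appointment to current position (earlier first): Dimitriou (Feb 3, 2003) before Lund and Andersen (Aug 27, 2004).
Among Lund and Andersen, by date the degree was conferred (earlier first): Lund (Feb 10, 2004) before Andersen (Oct 25, 2010).
Full order: Varga, Achebe, Ferreira, Tanaka, Yilmaz, Pereira, Dimitriou, Lund, Andersen.

Varga, Achebe, Ferreira, Tanaka, Yilmaz, Pereira, Dimitriou, Lund, Andersen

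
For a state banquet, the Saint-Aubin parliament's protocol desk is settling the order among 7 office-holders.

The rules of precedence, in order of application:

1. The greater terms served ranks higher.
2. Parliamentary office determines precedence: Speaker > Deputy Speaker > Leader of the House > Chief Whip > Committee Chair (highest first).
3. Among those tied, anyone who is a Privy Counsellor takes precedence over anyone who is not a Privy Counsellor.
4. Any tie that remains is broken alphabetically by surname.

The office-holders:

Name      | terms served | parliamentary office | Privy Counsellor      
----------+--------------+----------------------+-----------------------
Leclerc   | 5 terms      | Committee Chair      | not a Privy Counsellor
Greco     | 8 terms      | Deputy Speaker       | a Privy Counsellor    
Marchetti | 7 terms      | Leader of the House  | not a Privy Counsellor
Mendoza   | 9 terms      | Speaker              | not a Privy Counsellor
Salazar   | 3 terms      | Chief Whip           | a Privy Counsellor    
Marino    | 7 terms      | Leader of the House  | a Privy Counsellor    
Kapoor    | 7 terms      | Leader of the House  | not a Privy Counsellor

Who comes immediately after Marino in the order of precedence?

By terms served (higher first): Mendoza (9 terms); then Greco (8 terms); then Marino, Kapoor and Marchetti (each 7 terms); then Leclerc (5 terms); then Salazar (3 terms).
Marino, Kapoor and Marchetti are each Leader of the House, so the next rule applies.
Among Marino, Kapoor and Marchetti, a Privy Counsellor before not a Privy Counsellor: Marino (a Privy Counsellor) before Kapoor and Marchetti (not a Privy Counsellor).
Among Kapoor and Marchetti, alphabetically by surname: Kapoor before Marchetti.
Order: Mendoza, Greco, Marino, Kapoor, Marchetti, Leclerc, Salazar.

Kapoor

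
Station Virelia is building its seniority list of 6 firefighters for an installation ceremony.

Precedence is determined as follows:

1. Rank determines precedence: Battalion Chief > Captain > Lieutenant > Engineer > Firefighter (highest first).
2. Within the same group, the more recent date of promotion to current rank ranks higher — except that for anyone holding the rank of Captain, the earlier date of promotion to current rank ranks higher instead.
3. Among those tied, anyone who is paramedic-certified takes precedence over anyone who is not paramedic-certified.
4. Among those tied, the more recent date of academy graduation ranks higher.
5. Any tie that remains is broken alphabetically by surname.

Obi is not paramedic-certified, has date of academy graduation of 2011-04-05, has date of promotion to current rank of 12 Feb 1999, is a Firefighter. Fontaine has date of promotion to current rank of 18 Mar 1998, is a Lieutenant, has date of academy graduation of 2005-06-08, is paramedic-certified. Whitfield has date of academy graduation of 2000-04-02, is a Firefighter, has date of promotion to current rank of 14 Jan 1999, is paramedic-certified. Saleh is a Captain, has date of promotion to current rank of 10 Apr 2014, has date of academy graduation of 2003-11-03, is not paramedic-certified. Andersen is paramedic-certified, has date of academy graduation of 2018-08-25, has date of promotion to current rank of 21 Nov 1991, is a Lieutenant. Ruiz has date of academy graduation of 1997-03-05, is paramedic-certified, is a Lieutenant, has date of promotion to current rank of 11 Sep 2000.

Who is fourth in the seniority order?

By rank: Saleh (Captain); then Ruiz, Fontaine and Andersen (Lieutenant); then Obi and Whitfield (Firefighter).
Among Ruiz, Fontaine and Andersen, by date of promotion to current rank (later first): Ruiz (11 Sep 2000) before Fontaine (18 Mar 1998) before Andersen (21 Nov 1991).
Among Obi and Whitfield, by date of promotion to current rank (later first): Obi (12 Feb 1999) before Whitfield (14 Jan 1999).
Order: Saleh, Ruiz, Fontaine, Andersen, Obi, Whitfield.

Andersen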